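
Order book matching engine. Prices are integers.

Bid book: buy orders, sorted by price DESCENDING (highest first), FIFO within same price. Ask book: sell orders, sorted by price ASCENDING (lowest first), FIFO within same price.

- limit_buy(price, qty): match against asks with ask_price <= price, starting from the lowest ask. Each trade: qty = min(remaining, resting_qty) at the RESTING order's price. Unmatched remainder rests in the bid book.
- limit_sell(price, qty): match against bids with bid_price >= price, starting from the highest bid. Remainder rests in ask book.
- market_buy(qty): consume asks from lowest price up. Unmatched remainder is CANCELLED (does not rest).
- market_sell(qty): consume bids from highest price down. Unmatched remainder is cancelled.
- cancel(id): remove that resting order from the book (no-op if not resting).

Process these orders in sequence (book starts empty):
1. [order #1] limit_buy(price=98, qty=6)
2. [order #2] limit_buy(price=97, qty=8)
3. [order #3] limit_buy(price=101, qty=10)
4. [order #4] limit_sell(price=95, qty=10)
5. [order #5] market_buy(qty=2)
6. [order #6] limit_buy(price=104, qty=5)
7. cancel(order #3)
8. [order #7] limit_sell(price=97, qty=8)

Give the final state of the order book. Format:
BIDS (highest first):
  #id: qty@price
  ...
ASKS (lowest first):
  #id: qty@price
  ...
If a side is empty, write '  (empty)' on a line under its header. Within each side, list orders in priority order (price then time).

Answer: BIDS (highest first):
  #1: 3@98
  #2: 8@97
ASKS (lowest first):
  (empty)

Derivation:
After op 1 [order #1] limit_buy(price=98, qty=6): fills=none; bids=[#1:6@98] asks=[-]
After op 2 [order #2] limit_buy(price=97, qty=8): fills=none; bids=[#1:6@98 #2:8@97] asks=[-]
After op 3 [order #3] limit_buy(price=101, qty=10): fills=none; bids=[#3:10@101 #1:6@98 #2:8@97] asks=[-]
After op 4 [order #4] limit_sell(price=95, qty=10): fills=#3x#4:10@101; bids=[#1:6@98 #2:8@97] asks=[-]
After op 5 [order #5] market_buy(qty=2): fills=none; bids=[#1:6@98 #2:8@97] asks=[-]
After op 6 [order #6] limit_buy(price=104, qty=5): fills=none; bids=[#6:5@104 #1:6@98 #2:8@97] asks=[-]
After op 7 cancel(order #3): fills=none; bids=[#6:5@104 #1:6@98 #2:8@97] asks=[-]
After op 8 [order #7] limit_sell(price=97, qty=8): fills=#6x#7:5@104 #1x#7:3@98; bids=[#1:3@98 #2:8@97] asks=[-]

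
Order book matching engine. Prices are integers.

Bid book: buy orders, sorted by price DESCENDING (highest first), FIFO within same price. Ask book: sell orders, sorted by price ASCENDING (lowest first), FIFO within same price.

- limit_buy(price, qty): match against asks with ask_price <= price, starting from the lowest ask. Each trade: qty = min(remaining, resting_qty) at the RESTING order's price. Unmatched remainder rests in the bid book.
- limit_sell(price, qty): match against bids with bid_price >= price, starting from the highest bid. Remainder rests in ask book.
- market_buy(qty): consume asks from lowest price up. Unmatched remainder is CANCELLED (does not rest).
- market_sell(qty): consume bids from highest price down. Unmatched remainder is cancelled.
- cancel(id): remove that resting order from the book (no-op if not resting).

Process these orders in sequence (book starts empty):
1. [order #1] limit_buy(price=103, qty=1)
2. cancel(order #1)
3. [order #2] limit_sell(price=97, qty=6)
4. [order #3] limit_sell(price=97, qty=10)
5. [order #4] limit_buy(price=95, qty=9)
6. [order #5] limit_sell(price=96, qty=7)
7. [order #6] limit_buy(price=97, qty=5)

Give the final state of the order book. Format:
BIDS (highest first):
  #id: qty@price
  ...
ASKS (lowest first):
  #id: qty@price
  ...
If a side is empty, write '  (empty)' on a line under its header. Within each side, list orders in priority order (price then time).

Answer: BIDS (highest first):
  #4: 9@95
ASKS (lowest first):
  #5: 2@96
  #2: 6@97
  #3: 10@97

Derivation:
After op 1 [order #1] limit_buy(price=103, qty=1): fills=none; bids=[#1:1@103] asks=[-]
After op 2 cancel(order #1): fills=none; bids=[-] asks=[-]
After op 3 [order #2] limit_sell(price=97, qty=6): fills=none; bids=[-] asks=[#2:6@97]
After op 4 [order #3] limit_sell(price=97, qty=10): fills=none; bids=[-] asks=[#2:6@97 #3:10@97]
After op 5 [order #4] limit_buy(price=95, qty=9): fills=none; bids=[#4:9@95] asks=[#2:6@97 #3:10@97]
After op 6 [order #5] limit_sell(price=96, qty=7): fills=none; bids=[#4:9@95] asks=[#5:7@96 #2:6@97 #3:10@97]
After op 7 [order #6] limit_buy(price=97, qty=5): fills=#6x#5:5@96; bids=[#4:9@95] asks=[#5:2@96 #2:6@97 #3:10@97]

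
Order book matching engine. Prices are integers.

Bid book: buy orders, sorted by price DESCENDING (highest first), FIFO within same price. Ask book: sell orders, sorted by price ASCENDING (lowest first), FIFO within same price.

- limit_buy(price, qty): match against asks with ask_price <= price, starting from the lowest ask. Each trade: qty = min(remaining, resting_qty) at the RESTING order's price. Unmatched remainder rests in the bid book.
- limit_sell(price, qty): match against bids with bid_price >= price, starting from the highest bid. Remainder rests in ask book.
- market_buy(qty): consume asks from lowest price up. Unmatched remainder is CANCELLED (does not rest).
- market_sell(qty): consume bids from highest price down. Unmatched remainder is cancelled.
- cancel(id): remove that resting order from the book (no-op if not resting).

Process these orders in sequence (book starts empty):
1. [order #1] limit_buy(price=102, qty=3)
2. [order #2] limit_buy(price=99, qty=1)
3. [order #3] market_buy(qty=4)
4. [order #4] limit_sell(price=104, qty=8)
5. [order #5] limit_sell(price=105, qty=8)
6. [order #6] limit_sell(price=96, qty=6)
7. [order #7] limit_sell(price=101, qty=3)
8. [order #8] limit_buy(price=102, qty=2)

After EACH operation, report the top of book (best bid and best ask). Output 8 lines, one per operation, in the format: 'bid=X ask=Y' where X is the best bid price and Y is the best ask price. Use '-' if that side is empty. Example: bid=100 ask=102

After op 1 [order #1] limit_buy(price=102, qty=3): fills=none; bids=[#1:3@102] asks=[-]
After op 2 [order #2] limit_buy(price=99, qty=1): fills=none; bids=[#1:3@102 #2:1@99] asks=[-]
After op 3 [order #3] market_buy(qty=4): fills=none; bids=[#1:3@102 #2:1@99] asks=[-]
After op 4 [order #4] limit_sell(price=104, qty=8): fills=none; bids=[#1:3@102 #2:1@99] asks=[#4:8@104]
After op 5 [order #5] limit_sell(price=105, qty=8): fills=none; bids=[#1:3@102 #2:1@99] asks=[#4:8@104 #5:8@105]
After op 6 [order #6] limit_sell(price=96, qty=6): fills=#1x#6:3@102 #2x#6:1@99; bids=[-] asks=[#6:2@96 #4:8@104 #5:8@105]
After op 7 [order #7] limit_sell(price=101, qty=3): fills=none; bids=[-] asks=[#6:2@96 #7:3@101 #4:8@104 #5:8@105]
After op 8 [order #8] limit_buy(price=102, qty=2): fills=#8x#6:2@96; bids=[-] asks=[#7:3@101 #4:8@104 #5:8@105]

Answer: bid=102 ask=-
bid=102 ask=-
bid=102 ask=-
bid=102 ask=104
bid=102 ask=104
bid=- ask=96
bid=- ask=96
bid=- ask=101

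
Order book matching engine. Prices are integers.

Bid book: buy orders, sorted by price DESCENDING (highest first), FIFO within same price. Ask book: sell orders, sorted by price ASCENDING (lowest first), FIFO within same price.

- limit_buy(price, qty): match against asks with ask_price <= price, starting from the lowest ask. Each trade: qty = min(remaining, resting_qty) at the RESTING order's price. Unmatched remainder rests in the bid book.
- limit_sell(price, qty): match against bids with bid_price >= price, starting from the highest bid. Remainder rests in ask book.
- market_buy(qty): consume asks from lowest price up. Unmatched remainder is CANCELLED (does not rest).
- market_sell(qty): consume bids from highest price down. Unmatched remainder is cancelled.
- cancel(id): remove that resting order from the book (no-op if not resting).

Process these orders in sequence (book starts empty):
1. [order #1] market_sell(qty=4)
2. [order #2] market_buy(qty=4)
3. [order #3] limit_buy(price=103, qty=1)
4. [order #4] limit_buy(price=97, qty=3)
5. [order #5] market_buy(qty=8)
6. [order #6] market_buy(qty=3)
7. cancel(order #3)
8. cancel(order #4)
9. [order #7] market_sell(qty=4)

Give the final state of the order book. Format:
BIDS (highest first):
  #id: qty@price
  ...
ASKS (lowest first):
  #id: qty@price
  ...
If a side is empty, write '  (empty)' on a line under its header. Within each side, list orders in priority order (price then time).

After op 1 [order #1] market_sell(qty=4): fills=none; bids=[-] asks=[-]
After op 2 [order #2] market_buy(qty=4): fills=none; bids=[-] asks=[-]
After op 3 [order #3] limit_buy(price=103, qty=1): fills=none; bids=[#3:1@103] asks=[-]
After op 4 [order #4] limit_buy(price=97, qty=3): fills=none; bids=[#3:1@103 #4:3@97] asks=[-]
After op 5 [order #5] market_buy(qty=8): fills=none; bids=[#3:1@103 #4:3@97] asks=[-]
After op 6 [order #6] market_buy(qty=3): fills=none; bids=[#3:1@103 #4:3@97] asks=[-]
After op 7 cancel(order #3): fills=none; bids=[#4:3@97] asks=[-]
After op 8 cancel(order #4): fills=none; bids=[-] asks=[-]
After op 9 [order #7] market_sell(qty=4): fills=none; bids=[-] asks=[-]

Answer: BIDS (highest first):
  (empty)
ASKS (lowest first):
  (empty)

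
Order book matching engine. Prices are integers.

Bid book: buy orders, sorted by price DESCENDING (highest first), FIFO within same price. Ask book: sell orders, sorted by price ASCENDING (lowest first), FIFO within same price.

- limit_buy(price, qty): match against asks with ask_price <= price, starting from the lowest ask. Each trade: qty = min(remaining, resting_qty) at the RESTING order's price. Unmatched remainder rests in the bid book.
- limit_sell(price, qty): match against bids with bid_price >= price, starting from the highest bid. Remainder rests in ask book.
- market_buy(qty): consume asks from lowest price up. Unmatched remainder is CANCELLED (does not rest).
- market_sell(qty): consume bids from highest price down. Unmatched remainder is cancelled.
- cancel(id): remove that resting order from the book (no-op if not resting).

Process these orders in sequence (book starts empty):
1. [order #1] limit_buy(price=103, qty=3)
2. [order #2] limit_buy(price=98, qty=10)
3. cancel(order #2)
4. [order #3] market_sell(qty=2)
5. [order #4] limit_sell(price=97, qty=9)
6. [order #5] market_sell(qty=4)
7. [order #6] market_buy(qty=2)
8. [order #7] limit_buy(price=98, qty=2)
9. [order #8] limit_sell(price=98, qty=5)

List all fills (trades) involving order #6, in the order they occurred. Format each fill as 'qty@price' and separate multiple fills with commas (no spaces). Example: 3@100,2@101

After op 1 [order #1] limit_buy(price=103, qty=3): fills=none; bids=[#1:3@103] asks=[-]
After op 2 [order #2] limit_buy(price=98, qty=10): fills=none; bids=[#1:3@103 #2:10@98] asks=[-]
After op 3 cancel(order #2): fills=none; bids=[#1:3@103] asks=[-]
After op 4 [order #3] market_sell(qty=2): fills=#1x#3:2@103; bids=[#1:1@103] asks=[-]
After op 5 [order #4] limit_sell(price=97, qty=9): fills=#1x#4:1@103; bids=[-] asks=[#4:8@97]
After op 6 [order #5] market_sell(qty=4): fills=none; bids=[-] asks=[#4:8@97]
After op 7 [order #6] market_buy(qty=2): fills=#6x#4:2@97; bids=[-] asks=[#4:6@97]
After op 8 [order #7] limit_buy(price=98, qty=2): fills=#7x#4:2@97; bids=[-] asks=[#4:4@97]
After op 9 [order #8] limit_sell(price=98, qty=5): fills=none; bids=[-] asks=[#4:4@97 #8:5@98]

Answer: 2@97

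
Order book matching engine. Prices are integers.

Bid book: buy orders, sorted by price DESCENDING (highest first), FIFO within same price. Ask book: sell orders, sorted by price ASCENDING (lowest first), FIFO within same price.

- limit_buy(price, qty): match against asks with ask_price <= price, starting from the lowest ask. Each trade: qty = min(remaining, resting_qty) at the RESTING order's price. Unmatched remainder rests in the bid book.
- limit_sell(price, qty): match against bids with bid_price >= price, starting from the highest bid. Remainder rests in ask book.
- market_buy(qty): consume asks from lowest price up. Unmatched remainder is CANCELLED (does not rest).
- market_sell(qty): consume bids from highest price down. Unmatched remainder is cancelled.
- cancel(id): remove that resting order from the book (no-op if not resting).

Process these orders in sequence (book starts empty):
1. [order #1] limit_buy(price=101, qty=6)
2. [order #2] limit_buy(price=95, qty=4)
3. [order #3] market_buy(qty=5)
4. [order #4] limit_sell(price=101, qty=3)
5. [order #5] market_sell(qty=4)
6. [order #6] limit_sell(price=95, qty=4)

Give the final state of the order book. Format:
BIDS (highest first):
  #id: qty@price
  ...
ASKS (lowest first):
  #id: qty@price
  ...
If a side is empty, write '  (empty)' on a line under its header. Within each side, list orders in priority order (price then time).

Answer: BIDS (highest first):
  (empty)
ASKS (lowest first):
  #6: 1@95

Derivation:
After op 1 [order #1] limit_buy(price=101, qty=6): fills=none; bids=[#1:6@101] asks=[-]
After op 2 [order #2] limit_buy(price=95, qty=4): fills=none; bids=[#1:6@101 #2:4@95] asks=[-]
After op 3 [order #3] market_buy(qty=5): fills=none; bids=[#1:6@101 #2:4@95] asks=[-]
After op 4 [order #4] limit_sell(price=101, qty=3): fills=#1x#4:3@101; bids=[#1:3@101 #2:4@95] asks=[-]
After op 5 [order #5] market_sell(qty=4): fills=#1x#5:3@101 #2x#5:1@95; bids=[#2:3@95] asks=[-]
After op 6 [order #6] limit_sell(price=95, qty=4): fills=#2x#6:3@95; bids=[-] asks=[#6:1@95]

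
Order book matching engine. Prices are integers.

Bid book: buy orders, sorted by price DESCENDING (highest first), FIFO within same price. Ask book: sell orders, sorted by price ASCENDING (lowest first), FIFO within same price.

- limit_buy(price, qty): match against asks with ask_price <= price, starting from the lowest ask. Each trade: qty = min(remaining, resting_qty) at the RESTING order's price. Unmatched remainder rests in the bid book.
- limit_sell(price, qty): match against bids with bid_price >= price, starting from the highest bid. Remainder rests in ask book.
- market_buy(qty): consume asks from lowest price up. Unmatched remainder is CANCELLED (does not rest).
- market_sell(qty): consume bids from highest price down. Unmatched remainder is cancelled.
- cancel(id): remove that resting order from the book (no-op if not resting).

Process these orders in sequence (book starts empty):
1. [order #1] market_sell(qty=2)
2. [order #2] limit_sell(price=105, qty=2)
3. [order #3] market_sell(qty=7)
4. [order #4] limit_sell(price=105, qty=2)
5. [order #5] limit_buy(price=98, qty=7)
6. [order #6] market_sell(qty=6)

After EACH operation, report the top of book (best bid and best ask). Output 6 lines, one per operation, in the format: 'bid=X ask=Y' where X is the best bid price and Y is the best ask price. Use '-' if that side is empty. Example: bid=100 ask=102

Answer: bid=- ask=-
bid=- ask=105
bid=- ask=105
bid=- ask=105
bid=98 ask=105
bid=98 ask=105

Derivation:
After op 1 [order #1] market_sell(qty=2): fills=none; bids=[-] asks=[-]
After op 2 [order #2] limit_sell(price=105, qty=2): fills=none; bids=[-] asks=[#2:2@105]
After op 3 [order #3] market_sell(qty=7): fills=none; bids=[-] asks=[#2:2@105]
After op 4 [order #4] limit_sell(price=105, qty=2): fills=none; bids=[-] asks=[#2:2@105 #4:2@105]
After op 5 [order #5] limit_buy(price=98, qty=7): fills=none; bids=[#5:7@98] asks=[#2:2@105 #4:2@105]
After op 6 [order #6] market_sell(qty=6): fills=#5x#6:6@98; bids=[#5:1@98] asks=[#2:2@105 #4:2@105]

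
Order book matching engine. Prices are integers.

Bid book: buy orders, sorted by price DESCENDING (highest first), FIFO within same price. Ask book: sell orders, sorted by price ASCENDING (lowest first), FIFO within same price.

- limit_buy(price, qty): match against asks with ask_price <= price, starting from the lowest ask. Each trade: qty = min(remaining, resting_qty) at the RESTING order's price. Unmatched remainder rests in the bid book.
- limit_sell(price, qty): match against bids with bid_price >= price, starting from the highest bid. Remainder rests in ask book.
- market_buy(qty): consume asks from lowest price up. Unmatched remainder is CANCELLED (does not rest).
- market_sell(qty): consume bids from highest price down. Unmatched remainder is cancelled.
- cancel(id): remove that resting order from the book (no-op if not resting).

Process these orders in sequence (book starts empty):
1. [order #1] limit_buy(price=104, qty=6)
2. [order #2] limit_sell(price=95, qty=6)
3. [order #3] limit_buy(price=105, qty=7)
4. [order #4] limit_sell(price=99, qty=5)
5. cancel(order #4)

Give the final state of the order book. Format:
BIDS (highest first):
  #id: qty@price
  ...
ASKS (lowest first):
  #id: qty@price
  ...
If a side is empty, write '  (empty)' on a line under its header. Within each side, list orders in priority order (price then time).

After op 1 [order #1] limit_buy(price=104, qty=6): fills=none; bids=[#1:6@104] asks=[-]
After op 2 [order #2] limit_sell(price=95, qty=6): fills=#1x#2:6@104; bids=[-] asks=[-]
After op 3 [order #3] limit_buy(price=105, qty=7): fills=none; bids=[#3:7@105] asks=[-]
After op 4 [order #4] limit_sell(price=99, qty=5): fills=#3x#4:5@105; bids=[#3:2@105] asks=[-]
After op 5 cancel(order #4): fills=none; bids=[#3:2@105] asks=[-]

Answer: BIDS (highest first):
  #3: 2@105
ASKS (lowest first):
  (empty)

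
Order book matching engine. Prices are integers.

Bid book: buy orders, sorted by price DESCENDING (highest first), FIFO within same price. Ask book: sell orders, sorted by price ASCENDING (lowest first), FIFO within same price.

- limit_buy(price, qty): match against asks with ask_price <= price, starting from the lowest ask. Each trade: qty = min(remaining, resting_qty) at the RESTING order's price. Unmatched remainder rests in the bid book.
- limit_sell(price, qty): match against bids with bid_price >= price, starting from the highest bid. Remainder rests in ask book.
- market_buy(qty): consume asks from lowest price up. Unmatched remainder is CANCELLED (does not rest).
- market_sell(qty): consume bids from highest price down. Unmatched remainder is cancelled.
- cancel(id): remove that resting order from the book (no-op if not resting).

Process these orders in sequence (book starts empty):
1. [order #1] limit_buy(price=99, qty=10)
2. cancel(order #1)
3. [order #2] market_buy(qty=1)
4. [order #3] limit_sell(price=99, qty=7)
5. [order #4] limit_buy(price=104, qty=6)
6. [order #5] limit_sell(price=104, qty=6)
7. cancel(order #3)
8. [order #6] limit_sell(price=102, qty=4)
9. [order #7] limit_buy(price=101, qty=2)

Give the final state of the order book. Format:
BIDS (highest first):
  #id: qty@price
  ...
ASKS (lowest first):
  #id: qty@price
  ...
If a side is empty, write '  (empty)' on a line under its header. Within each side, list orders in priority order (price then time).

After op 1 [order #1] limit_buy(price=99, qty=10): fills=none; bids=[#1:10@99] asks=[-]
After op 2 cancel(order #1): fills=none; bids=[-] asks=[-]
After op 3 [order #2] market_buy(qty=1): fills=none; bids=[-] asks=[-]
After op 4 [order #3] limit_sell(price=99, qty=7): fills=none; bids=[-] asks=[#3:7@99]
After op 5 [order #4] limit_buy(price=104, qty=6): fills=#4x#3:6@99; bids=[-] asks=[#3:1@99]
After op 6 [order #5] limit_sell(price=104, qty=6): fills=none; bids=[-] asks=[#3:1@99 #5:6@104]
After op 7 cancel(order #3): fills=none; bids=[-] asks=[#5:6@104]
After op 8 [order #6] limit_sell(price=102, qty=4): fills=none; bids=[-] asks=[#6:4@102 #5:6@104]
After op 9 [order #7] limit_buy(price=101, qty=2): fills=none; bids=[#7:2@101] asks=[#6:4@102 #5:6@104]

Answer: BIDS (highest first):
  #7: 2@101
ASKS (lowest first):
  #6: 4@102
  #5: 6@104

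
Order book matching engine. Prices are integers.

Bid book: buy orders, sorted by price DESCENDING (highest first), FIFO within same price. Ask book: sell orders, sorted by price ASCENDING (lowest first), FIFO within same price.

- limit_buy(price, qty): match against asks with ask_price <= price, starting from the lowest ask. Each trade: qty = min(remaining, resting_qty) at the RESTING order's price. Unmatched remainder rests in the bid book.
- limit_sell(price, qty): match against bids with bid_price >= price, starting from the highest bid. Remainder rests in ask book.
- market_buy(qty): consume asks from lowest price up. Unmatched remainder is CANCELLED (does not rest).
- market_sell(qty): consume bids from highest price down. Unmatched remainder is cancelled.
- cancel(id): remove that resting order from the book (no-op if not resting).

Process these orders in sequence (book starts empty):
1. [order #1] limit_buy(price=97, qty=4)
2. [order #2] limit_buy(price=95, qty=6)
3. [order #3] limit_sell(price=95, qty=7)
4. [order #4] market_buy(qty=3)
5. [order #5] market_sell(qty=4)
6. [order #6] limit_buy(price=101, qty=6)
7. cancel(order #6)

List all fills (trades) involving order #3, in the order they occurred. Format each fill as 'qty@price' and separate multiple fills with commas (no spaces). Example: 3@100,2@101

Answer: 4@97,3@95

Derivation:
After op 1 [order #1] limit_buy(price=97, qty=4): fills=none; bids=[#1:4@97] asks=[-]
After op 2 [order #2] limit_buy(price=95, qty=6): fills=none; bids=[#1:4@97 #2:6@95] asks=[-]
After op 3 [order #3] limit_sell(price=95, qty=7): fills=#1x#3:4@97 #2x#3:3@95; bids=[#2:3@95] asks=[-]
After op 4 [order #4] market_buy(qty=3): fills=none; bids=[#2:3@95] asks=[-]
After op 5 [order #5] market_sell(qty=4): fills=#2x#5:3@95; bids=[-] asks=[-]
After op 6 [order #6] limit_buy(price=101, qty=6): fills=none; bids=[#6:6@101] asks=[-]
After op 7 cancel(order #6): fills=none; bids=[-] asks=[-]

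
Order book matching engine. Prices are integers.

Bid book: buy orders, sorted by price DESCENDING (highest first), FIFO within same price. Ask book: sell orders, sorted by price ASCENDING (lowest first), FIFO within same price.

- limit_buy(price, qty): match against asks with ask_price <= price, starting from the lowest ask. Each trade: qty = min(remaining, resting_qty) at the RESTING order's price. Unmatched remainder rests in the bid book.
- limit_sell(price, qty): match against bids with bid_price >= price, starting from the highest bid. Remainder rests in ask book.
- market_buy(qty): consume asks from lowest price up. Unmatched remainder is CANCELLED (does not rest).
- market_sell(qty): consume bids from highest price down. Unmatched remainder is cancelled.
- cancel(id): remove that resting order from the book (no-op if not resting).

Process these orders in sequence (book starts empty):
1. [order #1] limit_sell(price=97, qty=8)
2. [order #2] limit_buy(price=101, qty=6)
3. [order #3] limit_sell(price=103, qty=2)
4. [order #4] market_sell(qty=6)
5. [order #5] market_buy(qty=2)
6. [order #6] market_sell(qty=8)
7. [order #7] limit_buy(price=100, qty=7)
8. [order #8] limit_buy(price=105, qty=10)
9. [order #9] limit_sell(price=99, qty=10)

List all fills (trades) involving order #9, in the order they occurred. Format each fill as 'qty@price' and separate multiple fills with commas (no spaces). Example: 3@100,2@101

Answer: 8@105,2@100

Derivation:
After op 1 [order #1] limit_sell(price=97, qty=8): fills=none; bids=[-] asks=[#1:8@97]
After op 2 [order #2] limit_buy(price=101, qty=6): fills=#2x#1:6@97; bids=[-] asks=[#1:2@97]
After op 3 [order #3] limit_sell(price=103, qty=2): fills=none; bids=[-] asks=[#1:2@97 #3:2@103]
After op 4 [order #4] market_sell(qty=6): fills=none; bids=[-] asks=[#1:2@97 #3:2@103]
After op 5 [order #5] market_buy(qty=2): fills=#5x#1:2@97; bids=[-] asks=[#3:2@103]
After op 6 [order #6] market_sell(qty=8): fills=none; bids=[-] asks=[#3:2@103]
After op 7 [order #7] limit_buy(price=100, qty=7): fills=none; bids=[#7:7@100] asks=[#3:2@103]
After op 8 [order #8] limit_buy(price=105, qty=10): fills=#8x#3:2@103; bids=[#8:8@105 #7:7@100] asks=[-]
After op 9 [order #9] limit_sell(price=99, qty=10): fills=#8x#9:8@105 #7x#9:2@100; bids=[#7:5@100] asks=[-]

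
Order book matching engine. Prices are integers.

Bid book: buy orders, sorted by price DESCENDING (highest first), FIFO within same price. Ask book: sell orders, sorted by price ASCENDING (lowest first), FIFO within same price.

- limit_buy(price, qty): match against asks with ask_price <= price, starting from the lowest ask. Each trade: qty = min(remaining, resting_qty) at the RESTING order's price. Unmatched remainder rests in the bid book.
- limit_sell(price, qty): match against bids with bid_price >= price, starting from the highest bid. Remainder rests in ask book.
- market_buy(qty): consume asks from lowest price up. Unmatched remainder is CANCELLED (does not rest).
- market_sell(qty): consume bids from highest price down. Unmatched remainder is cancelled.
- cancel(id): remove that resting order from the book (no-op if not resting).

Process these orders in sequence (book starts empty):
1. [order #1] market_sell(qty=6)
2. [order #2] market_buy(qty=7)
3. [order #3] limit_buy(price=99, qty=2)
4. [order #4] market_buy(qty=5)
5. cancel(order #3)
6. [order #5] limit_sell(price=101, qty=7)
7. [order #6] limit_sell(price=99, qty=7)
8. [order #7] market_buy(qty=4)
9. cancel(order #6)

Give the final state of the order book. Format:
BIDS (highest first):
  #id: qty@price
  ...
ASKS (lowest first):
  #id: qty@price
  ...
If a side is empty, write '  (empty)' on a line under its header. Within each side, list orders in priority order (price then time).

Answer: BIDS (highest first):
  (empty)
ASKS (lowest first):
  #5: 7@101

Derivation:
After op 1 [order #1] market_sell(qty=6): fills=none; bids=[-] asks=[-]
After op 2 [order #2] market_buy(qty=7): fills=none; bids=[-] asks=[-]
After op 3 [order #3] limit_buy(price=99, qty=2): fills=none; bids=[#3:2@99] asks=[-]
After op 4 [order #4] market_buy(qty=5): fills=none; bids=[#3:2@99] asks=[-]
After op 5 cancel(order #3): fills=none; bids=[-] asks=[-]
After op 6 [order #5] limit_sell(price=101, qty=7): fills=none; bids=[-] asks=[#5:7@101]
After op 7 [order #6] limit_sell(price=99, qty=7): fills=none; bids=[-] asks=[#6:7@99 #5:7@101]
After op 8 [order #7] market_buy(qty=4): fills=#7x#6:4@99; bids=[-] asks=[#6:3@99 #5:7@101]
After op 9 cancel(order #6): fills=none; bids=[-] asks=[#5:7@101]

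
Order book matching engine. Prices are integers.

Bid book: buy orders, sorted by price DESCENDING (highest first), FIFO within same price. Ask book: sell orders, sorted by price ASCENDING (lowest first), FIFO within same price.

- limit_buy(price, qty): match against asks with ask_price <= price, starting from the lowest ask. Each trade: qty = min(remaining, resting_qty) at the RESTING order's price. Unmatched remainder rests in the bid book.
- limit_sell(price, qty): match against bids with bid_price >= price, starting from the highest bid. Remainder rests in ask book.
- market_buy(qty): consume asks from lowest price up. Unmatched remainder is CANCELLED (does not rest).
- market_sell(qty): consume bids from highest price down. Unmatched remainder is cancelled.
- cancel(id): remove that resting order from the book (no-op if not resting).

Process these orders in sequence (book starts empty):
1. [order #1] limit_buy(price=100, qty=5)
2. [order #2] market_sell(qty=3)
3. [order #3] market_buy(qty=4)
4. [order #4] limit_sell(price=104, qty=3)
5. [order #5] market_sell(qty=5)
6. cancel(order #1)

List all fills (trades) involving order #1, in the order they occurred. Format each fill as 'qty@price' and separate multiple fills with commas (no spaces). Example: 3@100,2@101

After op 1 [order #1] limit_buy(price=100, qty=5): fills=none; bids=[#1:5@100] asks=[-]
After op 2 [order #2] market_sell(qty=3): fills=#1x#2:3@100; bids=[#1:2@100] asks=[-]
After op 3 [order #3] market_buy(qty=4): fills=none; bids=[#1:2@100] asks=[-]
After op 4 [order #4] limit_sell(price=104, qty=3): fills=none; bids=[#1:2@100] asks=[#4:3@104]
After op 5 [order #5] market_sell(qty=5): fills=#1x#5:2@100; bids=[-] asks=[#4:3@104]
After op 6 cancel(order #1): fills=none; bids=[-] asks=[#4:3@104]

Answer: 3@100,2@100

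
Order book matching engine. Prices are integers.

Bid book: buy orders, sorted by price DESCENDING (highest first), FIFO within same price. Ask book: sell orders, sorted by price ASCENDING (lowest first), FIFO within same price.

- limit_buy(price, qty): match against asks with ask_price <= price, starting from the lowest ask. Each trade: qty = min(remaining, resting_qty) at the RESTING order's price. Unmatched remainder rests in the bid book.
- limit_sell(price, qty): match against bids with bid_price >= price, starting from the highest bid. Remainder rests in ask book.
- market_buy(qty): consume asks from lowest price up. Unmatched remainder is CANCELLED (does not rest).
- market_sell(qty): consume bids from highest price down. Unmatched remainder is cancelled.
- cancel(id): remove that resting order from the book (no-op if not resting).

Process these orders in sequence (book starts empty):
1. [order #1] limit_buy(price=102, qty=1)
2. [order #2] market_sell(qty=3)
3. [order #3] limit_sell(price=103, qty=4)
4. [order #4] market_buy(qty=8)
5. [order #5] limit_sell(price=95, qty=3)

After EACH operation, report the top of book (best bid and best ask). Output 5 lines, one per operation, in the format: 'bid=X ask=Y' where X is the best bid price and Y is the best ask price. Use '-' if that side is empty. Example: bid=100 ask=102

Answer: bid=102 ask=-
bid=- ask=-
bid=- ask=103
bid=- ask=-
bid=- ask=95

Derivation:
After op 1 [order #1] limit_buy(price=102, qty=1): fills=none; bids=[#1:1@102] asks=[-]
After op 2 [order #2] market_sell(qty=3): fills=#1x#2:1@102; bids=[-] asks=[-]
After op 3 [order #3] limit_sell(price=103, qty=4): fills=none; bids=[-] asks=[#3:4@103]
After op 4 [order #4] market_buy(qty=8): fills=#4x#3:4@103; bids=[-] asks=[-]
After op 5 [order #5] limit_sell(price=95, qty=3): fills=none; bids=[-] asks=[#5:3@95]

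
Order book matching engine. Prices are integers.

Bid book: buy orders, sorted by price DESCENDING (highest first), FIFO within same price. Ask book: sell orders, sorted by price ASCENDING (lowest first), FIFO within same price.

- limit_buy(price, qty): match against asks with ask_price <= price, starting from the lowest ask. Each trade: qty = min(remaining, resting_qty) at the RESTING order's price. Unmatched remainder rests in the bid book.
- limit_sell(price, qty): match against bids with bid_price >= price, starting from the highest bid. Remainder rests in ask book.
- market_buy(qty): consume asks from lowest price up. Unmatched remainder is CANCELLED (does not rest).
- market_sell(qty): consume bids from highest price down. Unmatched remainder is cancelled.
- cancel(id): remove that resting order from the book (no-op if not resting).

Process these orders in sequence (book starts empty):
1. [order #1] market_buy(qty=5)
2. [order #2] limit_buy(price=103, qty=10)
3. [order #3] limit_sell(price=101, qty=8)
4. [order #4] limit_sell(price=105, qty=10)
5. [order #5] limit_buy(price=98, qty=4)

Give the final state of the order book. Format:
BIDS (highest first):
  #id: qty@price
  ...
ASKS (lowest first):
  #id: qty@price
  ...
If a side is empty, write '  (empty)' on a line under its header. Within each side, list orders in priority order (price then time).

After op 1 [order #1] market_buy(qty=5): fills=none; bids=[-] asks=[-]
After op 2 [order #2] limit_buy(price=103, qty=10): fills=none; bids=[#2:10@103] asks=[-]
After op 3 [order #3] limit_sell(price=101, qty=8): fills=#2x#3:8@103; bids=[#2:2@103] asks=[-]
After op 4 [order #4] limit_sell(price=105, qty=10): fills=none; bids=[#2:2@103] asks=[#4:10@105]
After op 5 [order #5] limit_buy(price=98, qty=4): fills=none; bids=[#2:2@103 #5:4@98] asks=[#4:10@105]

Answer: BIDS (highest first):
  #2: 2@103
  #5: 4@98
ASKS (lowest first):
  #4: 10@105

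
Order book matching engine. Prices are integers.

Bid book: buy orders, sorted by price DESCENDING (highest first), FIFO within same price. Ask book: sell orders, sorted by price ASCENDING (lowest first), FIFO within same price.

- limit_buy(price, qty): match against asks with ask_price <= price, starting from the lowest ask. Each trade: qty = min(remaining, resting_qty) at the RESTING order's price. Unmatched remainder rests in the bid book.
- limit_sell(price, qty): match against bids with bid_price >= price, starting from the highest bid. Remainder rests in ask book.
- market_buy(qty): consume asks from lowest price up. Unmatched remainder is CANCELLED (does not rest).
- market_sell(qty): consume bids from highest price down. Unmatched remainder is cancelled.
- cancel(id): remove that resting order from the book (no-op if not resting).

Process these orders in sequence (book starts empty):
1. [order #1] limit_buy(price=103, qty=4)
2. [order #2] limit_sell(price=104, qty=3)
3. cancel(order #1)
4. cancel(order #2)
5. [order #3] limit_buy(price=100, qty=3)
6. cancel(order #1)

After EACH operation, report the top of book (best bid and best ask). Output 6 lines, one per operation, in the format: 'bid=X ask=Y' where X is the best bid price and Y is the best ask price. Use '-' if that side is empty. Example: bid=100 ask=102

After op 1 [order #1] limit_buy(price=103, qty=4): fills=none; bids=[#1:4@103] asks=[-]
After op 2 [order #2] limit_sell(price=104, qty=3): fills=none; bids=[#1:4@103] asks=[#2:3@104]
After op 3 cancel(order #1): fills=none; bids=[-] asks=[#2:3@104]
After op 4 cancel(order #2): fills=none; bids=[-] asks=[-]
After op 5 [order #3] limit_buy(price=100, qty=3): fills=none; bids=[#3:3@100] asks=[-]
After op 6 cancel(order #1): fills=none; bids=[#3:3@100] asks=[-]

Answer: bid=103 ask=-
bid=103 ask=104
bid=- ask=104
bid=- ask=-
bid=100 ask=-
bid=100 ask=-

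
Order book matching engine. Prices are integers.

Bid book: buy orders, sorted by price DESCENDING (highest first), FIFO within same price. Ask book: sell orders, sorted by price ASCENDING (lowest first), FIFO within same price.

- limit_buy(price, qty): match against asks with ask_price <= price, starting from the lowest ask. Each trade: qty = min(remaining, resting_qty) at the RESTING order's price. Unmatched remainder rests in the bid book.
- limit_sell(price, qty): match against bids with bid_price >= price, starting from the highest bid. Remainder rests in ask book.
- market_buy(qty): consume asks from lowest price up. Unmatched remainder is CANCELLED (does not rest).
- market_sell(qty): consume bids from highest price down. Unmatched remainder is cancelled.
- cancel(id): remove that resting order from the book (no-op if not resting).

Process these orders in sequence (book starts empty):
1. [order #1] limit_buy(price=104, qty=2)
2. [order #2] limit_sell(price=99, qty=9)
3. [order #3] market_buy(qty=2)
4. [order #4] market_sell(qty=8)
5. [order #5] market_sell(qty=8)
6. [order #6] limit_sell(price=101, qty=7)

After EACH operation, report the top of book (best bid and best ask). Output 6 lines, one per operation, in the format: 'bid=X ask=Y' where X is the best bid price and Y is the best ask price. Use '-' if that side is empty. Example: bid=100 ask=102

After op 1 [order #1] limit_buy(price=104, qty=2): fills=none; bids=[#1:2@104] asks=[-]
After op 2 [order #2] limit_sell(price=99, qty=9): fills=#1x#2:2@104; bids=[-] asks=[#2:7@99]
After op 3 [order #3] market_buy(qty=2): fills=#3x#2:2@99; bids=[-] asks=[#2:5@99]
After op 4 [order #4] market_sell(qty=8): fills=none; bids=[-] asks=[#2:5@99]
After op 5 [order #5] market_sell(qty=8): fills=none; bids=[-] asks=[#2:5@99]
After op 6 [order #6] limit_sell(price=101, qty=7): fills=none; bids=[-] asks=[#2:5@99 #6:7@101]

Answer: bid=104 ask=-
bid=- ask=99
bid=- ask=99
bid=- ask=99
bid=- ask=99
bid=- ask=99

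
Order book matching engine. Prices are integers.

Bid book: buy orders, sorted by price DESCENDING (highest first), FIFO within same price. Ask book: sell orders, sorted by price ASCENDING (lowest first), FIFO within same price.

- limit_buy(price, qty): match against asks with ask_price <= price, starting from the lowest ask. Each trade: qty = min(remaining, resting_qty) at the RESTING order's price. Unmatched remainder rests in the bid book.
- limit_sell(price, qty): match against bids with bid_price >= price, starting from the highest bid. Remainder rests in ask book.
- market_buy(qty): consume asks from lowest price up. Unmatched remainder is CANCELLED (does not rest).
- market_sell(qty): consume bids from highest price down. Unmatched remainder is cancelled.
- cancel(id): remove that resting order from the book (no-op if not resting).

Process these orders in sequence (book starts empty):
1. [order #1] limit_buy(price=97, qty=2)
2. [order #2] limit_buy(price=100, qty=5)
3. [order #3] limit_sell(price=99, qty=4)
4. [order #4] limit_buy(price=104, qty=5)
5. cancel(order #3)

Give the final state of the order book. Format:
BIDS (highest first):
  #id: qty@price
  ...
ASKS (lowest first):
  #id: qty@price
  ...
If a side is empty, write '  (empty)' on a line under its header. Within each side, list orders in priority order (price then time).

Answer: BIDS (highest first):
  #4: 5@104
  #2: 1@100
  #1: 2@97
ASKS (lowest first):
  (empty)

Derivation:
After op 1 [order #1] limit_buy(price=97, qty=2): fills=none; bids=[#1:2@97] asks=[-]
After op 2 [order #2] limit_buy(price=100, qty=5): fills=none; bids=[#2:5@100 #1:2@97] asks=[-]
After op 3 [order #3] limit_sell(price=99, qty=4): fills=#2x#3:4@100; bids=[#2:1@100 #1:2@97] asks=[-]
After op 4 [order #4] limit_buy(price=104, qty=5): fills=none; bids=[#4:5@104 #2:1@100 #1:2@97] asks=[-]
After op 5 cancel(order #3): fills=none; bids=[#4:5@104 #2:1@100 #1:2@97] asks=[-]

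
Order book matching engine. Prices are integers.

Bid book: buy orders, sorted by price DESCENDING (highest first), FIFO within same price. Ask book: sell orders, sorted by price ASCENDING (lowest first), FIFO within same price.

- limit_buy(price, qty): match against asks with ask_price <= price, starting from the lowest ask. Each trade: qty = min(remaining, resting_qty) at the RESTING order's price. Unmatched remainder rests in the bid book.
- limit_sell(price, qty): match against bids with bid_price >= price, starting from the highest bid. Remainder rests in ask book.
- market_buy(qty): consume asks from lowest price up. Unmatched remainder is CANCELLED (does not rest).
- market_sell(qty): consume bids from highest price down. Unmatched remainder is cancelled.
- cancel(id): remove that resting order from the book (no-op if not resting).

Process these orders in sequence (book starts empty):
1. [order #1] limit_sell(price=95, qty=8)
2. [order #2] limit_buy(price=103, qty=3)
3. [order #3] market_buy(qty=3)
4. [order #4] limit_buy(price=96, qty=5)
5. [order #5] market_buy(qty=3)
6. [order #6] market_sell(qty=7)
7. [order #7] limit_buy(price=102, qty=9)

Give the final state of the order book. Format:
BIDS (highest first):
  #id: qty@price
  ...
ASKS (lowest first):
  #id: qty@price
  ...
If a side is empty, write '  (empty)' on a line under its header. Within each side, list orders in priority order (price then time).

Answer: BIDS (highest first):
  #7: 9@102
ASKS (lowest first):
  (empty)

Derivation:
After op 1 [order #1] limit_sell(price=95, qty=8): fills=none; bids=[-] asks=[#1:8@95]
After op 2 [order #2] limit_buy(price=103, qty=3): fills=#2x#1:3@95; bids=[-] asks=[#1:5@95]
After op 3 [order #3] market_buy(qty=3): fills=#3x#1:3@95; bids=[-] asks=[#1:2@95]
After op 4 [order #4] limit_buy(price=96, qty=5): fills=#4x#1:2@95; bids=[#4:3@96] asks=[-]
After op 5 [order #5] market_buy(qty=3): fills=none; bids=[#4:3@96] asks=[-]
After op 6 [order #6] market_sell(qty=7): fills=#4x#6:3@96; bids=[-] asks=[-]
After op 7 [order #7] limit_buy(price=102, qty=9): fills=none; bids=[#7:9@102] asks=[-]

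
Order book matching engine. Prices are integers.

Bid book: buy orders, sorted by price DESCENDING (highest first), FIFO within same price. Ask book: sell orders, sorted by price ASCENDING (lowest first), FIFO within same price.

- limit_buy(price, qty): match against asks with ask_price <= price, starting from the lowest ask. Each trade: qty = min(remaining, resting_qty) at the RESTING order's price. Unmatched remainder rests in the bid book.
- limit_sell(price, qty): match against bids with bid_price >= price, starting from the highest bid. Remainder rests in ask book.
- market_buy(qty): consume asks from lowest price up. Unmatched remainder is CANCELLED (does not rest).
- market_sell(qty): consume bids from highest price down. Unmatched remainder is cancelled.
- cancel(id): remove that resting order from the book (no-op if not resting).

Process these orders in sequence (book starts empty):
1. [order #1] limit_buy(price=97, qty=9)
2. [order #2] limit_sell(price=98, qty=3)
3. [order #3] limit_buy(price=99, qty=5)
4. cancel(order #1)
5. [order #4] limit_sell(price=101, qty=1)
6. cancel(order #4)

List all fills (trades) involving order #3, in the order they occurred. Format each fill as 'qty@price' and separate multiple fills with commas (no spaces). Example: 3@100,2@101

After op 1 [order #1] limit_buy(price=97, qty=9): fills=none; bids=[#1:9@97] asks=[-]
After op 2 [order #2] limit_sell(price=98, qty=3): fills=none; bids=[#1:9@97] asks=[#2:3@98]
After op 3 [order #3] limit_buy(price=99, qty=5): fills=#3x#2:3@98; bids=[#3:2@99 #1:9@97] asks=[-]
After op 4 cancel(order #1): fills=none; bids=[#3:2@99] asks=[-]
After op 5 [order #4] limit_sell(price=101, qty=1): fills=none; bids=[#3:2@99] asks=[#4:1@101]
After op 6 cancel(order #4): fills=none; bids=[#3:2@99] asks=[-]

Answer: 3@98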